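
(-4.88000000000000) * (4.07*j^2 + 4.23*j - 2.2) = -19.8616*j^2 - 20.6424*j + 10.736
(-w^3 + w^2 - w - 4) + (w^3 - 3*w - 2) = w^2 - 4*w - 6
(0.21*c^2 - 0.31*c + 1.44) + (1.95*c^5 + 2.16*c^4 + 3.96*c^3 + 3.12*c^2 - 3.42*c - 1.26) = 1.95*c^5 + 2.16*c^4 + 3.96*c^3 + 3.33*c^2 - 3.73*c + 0.18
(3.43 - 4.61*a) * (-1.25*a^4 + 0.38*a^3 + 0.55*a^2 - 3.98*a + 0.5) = 5.7625*a^5 - 6.0393*a^4 - 1.2321*a^3 + 20.2343*a^2 - 15.9564*a + 1.715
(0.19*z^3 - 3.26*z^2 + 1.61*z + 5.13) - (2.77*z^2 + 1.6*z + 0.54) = 0.19*z^3 - 6.03*z^2 + 0.01*z + 4.59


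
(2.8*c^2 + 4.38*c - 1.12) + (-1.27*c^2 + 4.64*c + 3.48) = 1.53*c^2 + 9.02*c + 2.36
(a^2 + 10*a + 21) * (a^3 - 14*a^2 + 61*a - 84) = a^5 - 4*a^4 - 58*a^3 + 232*a^2 + 441*a - 1764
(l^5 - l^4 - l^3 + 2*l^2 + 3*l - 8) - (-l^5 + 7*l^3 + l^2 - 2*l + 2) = 2*l^5 - l^4 - 8*l^3 + l^2 + 5*l - 10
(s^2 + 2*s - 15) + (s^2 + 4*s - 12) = 2*s^2 + 6*s - 27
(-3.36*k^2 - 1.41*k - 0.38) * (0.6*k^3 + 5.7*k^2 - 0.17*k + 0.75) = -2.016*k^5 - 19.998*k^4 - 7.6938*k^3 - 4.4463*k^2 - 0.9929*k - 0.285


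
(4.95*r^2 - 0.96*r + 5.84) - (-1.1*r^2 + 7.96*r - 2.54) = 6.05*r^2 - 8.92*r + 8.38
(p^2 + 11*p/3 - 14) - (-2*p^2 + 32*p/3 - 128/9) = 3*p^2 - 7*p + 2/9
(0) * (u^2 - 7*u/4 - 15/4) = 0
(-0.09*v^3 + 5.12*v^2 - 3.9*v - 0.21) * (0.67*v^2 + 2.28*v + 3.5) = -0.0603*v^5 + 3.2252*v^4 + 8.7456*v^3 + 8.8873*v^2 - 14.1288*v - 0.735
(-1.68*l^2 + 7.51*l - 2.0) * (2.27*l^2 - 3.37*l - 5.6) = -3.8136*l^4 + 22.7093*l^3 - 20.4407*l^2 - 35.316*l + 11.2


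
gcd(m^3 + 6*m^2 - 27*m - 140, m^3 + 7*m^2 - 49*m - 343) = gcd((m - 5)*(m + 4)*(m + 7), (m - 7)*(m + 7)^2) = m + 7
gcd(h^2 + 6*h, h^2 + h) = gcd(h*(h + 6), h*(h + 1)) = h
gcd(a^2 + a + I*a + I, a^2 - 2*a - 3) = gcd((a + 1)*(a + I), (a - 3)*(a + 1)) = a + 1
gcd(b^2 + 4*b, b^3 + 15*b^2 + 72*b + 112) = b + 4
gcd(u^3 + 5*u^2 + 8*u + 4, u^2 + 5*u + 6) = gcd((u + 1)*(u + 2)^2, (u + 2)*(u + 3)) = u + 2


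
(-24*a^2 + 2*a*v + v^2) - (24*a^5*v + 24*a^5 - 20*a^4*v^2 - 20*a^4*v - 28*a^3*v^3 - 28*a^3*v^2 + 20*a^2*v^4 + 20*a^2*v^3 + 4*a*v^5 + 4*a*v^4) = -24*a^5*v - 24*a^5 + 20*a^4*v^2 + 20*a^4*v + 28*a^3*v^3 + 28*a^3*v^2 - 20*a^2*v^4 - 20*a^2*v^3 - 24*a^2 - 4*a*v^5 - 4*a*v^4 + 2*a*v + v^2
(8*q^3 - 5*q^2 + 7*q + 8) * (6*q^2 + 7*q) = 48*q^5 + 26*q^4 + 7*q^3 + 97*q^2 + 56*q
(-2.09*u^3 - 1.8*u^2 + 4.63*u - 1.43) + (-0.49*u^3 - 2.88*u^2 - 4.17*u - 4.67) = -2.58*u^3 - 4.68*u^2 + 0.46*u - 6.1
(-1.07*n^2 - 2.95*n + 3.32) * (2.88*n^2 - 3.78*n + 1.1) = -3.0816*n^4 - 4.4514*n^3 + 19.5356*n^2 - 15.7946*n + 3.652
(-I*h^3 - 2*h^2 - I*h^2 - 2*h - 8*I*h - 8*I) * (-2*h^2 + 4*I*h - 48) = 2*I*h^5 + 8*h^4 + 2*I*h^4 + 8*h^3 + 56*I*h^3 + 128*h^2 + 56*I*h^2 + 128*h + 384*I*h + 384*I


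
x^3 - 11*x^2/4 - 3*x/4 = x*(x - 3)*(x + 1/4)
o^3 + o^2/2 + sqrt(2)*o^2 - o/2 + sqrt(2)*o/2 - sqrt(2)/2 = (o - 1/2)*(o + 1)*(o + sqrt(2))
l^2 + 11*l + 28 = (l + 4)*(l + 7)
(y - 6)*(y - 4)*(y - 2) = y^3 - 12*y^2 + 44*y - 48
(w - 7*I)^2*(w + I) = w^3 - 13*I*w^2 - 35*w - 49*I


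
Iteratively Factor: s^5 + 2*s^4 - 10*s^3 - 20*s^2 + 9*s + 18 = (s + 3)*(s^4 - s^3 - 7*s^2 + s + 6) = (s + 1)*(s + 3)*(s^3 - 2*s^2 - 5*s + 6) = (s - 1)*(s + 1)*(s + 3)*(s^2 - s - 6) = (s - 1)*(s + 1)*(s + 2)*(s + 3)*(s - 3)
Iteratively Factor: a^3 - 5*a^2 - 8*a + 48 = (a + 3)*(a^2 - 8*a + 16) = (a - 4)*(a + 3)*(a - 4)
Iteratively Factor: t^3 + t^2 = (t)*(t^2 + t) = t^2*(t + 1)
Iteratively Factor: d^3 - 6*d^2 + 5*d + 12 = (d - 4)*(d^2 - 2*d - 3) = (d - 4)*(d - 3)*(d + 1)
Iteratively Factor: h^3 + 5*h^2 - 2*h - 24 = (h + 4)*(h^2 + h - 6) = (h - 2)*(h + 4)*(h + 3)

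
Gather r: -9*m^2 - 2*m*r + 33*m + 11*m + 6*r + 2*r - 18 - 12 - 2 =-9*m^2 + 44*m + r*(8 - 2*m) - 32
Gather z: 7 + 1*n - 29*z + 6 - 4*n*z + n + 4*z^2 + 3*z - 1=2*n + 4*z^2 + z*(-4*n - 26) + 12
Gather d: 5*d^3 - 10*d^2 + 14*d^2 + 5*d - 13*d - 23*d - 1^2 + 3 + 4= 5*d^3 + 4*d^2 - 31*d + 6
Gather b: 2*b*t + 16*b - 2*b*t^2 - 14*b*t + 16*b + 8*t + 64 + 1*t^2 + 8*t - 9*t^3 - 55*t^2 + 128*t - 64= b*(-2*t^2 - 12*t + 32) - 9*t^3 - 54*t^2 + 144*t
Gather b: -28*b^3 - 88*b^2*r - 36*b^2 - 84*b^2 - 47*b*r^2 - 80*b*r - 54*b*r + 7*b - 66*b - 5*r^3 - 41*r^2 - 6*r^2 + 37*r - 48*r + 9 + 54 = -28*b^3 + b^2*(-88*r - 120) + b*(-47*r^2 - 134*r - 59) - 5*r^3 - 47*r^2 - 11*r + 63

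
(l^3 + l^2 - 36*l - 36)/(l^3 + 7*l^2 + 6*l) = (l - 6)/l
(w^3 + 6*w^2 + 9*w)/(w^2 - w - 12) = w*(w + 3)/(w - 4)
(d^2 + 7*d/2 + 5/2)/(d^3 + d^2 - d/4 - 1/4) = 2*(2*d + 5)/(4*d^2 - 1)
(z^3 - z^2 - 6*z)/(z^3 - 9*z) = (z + 2)/(z + 3)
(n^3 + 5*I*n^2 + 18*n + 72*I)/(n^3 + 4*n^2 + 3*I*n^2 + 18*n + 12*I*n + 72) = (n^2 - I*n + 12)/(n^2 + n*(4 - 3*I) - 12*I)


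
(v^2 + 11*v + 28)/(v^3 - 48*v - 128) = (v + 7)/(v^2 - 4*v - 32)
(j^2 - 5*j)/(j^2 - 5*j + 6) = j*(j - 5)/(j^2 - 5*j + 6)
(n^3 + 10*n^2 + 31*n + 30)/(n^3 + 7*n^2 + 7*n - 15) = (n + 2)/(n - 1)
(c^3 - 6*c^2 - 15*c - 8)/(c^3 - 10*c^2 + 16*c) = (c^2 + 2*c + 1)/(c*(c - 2))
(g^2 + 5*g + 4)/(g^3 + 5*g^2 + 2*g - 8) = (g + 1)/(g^2 + g - 2)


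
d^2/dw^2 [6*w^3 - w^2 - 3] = 36*w - 2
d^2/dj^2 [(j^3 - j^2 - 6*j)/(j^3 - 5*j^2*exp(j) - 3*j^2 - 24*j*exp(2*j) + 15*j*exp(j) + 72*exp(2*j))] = (5*j^5*exp(j) + 121*j^4*exp(2*j) + 360*j^3*exp(3*j) - 30*j^3*exp(j) + 4*j^3 + 2304*j^2*exp(4*j) - 432*j^2*exp(2*j) + 288*j*exp(2*j) - 3456*exp(4*j) - 480*exp(3*j))/(j^6 - 15*j^5*exp(j) + 3*j^4*exp(2*j) + 595*j^3*exp(3*j) - 72*j^2*exp(4*j) - 8640*j*exp(5*j) - 13824*exp(6*j))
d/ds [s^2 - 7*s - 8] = 2*s - 7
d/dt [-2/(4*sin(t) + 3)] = 8*cos(t)/(4*sin(t) + 3)^2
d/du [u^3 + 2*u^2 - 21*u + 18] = 3*u^2 + 4*u - 21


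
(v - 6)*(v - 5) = v^2 - 11*v + 30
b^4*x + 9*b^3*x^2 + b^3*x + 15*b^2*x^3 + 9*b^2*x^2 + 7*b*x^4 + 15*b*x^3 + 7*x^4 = (b + x)^2*(b + 7*x)*(b*x + x)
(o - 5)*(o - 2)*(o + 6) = o^3 - o^2 - 32*o + 60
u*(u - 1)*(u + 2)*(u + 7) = u^4 + 8*u^3 + 5*u^2 - 14*u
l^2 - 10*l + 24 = (l - 6)*(l - 4)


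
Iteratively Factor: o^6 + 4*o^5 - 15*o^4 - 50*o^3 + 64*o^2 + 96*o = (o - 3)*(o^5 + 7*o^4 + 6*o^3 - 32*o^2 - 32*o) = o*(o - 3)*(o^4 + 7*o^3 + 6*o^2 - 32*o - 32) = o*(o - 3)*(o + 1)*(o^3 + 6*o^2 - 32) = o*(o - 3)*(o - 2)*(o + 1)*(o^2 + 8*o + 16) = o*(o - 3)*(o - 2)*(o + 1)*(o + 4)*(o + 4)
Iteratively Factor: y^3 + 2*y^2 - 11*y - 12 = (y + 1)*(y^2 + y - 12) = (y + 1)*(y + 4)*(y - 3)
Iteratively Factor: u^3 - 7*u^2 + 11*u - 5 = (u - 1)*(u^2 - 6*u + 5) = (u - 5)*(u - 1)*(u - 1)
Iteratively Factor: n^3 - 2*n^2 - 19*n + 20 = (n + 4)*(n^2 - 6*n + 5) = (n - 1)*(n + 4)*(n - 5)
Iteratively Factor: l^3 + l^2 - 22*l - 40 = (l + 2)*(l^2 - l - 20) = (l - 5)*(l + 2)*(l + 4)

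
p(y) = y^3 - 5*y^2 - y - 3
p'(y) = 3*y^2 - 10*y - 1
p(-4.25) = -165.83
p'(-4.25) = 95.69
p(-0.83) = -6.19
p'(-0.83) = 9.37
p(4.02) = -22.86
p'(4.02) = 7.28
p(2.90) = -23.56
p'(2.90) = -4.77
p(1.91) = -16.18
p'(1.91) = -9.16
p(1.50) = -12.38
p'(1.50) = -9.25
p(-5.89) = -374.91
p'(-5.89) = 161.98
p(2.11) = -17.98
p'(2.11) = -8.74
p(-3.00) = -72.00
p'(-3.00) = 56.00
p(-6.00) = -393.00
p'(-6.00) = 167.00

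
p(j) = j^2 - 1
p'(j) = 2*j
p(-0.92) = -0.15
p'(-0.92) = -1.84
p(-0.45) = -0.80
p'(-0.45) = -0.90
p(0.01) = -1.00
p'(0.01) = 0.02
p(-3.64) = 12.25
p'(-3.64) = -7.28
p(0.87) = -0.24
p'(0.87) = 1.74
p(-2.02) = 3.08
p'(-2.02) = -4.04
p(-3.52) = 11.39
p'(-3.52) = -7.04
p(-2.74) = 6.51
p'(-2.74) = -5.48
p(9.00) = 80.00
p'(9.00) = 18.00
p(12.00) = 143.00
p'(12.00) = 24.00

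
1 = 1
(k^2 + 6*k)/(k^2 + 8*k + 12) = k/(k + 2)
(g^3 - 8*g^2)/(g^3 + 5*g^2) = (g - 8)/(g + 5)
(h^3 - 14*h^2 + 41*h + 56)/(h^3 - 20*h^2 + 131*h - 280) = (h + 1)/(h - 5)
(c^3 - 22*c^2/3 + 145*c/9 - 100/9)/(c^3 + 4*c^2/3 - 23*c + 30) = (3*c^2 - 17*c + 20)/(3*(c^2 + 3*c - 18))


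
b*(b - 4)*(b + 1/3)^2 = b^4 - 10*b^3/3 - 23*b^2/9 - 4*b/9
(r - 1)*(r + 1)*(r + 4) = r^3 + 4*r^2 - r - 4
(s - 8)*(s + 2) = s^2 - 6*s - 16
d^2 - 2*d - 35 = (d - 7)*(d + 5)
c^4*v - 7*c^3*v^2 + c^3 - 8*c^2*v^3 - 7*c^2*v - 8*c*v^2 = c*(c - 8*v)*(c + v)*(c*v + 1)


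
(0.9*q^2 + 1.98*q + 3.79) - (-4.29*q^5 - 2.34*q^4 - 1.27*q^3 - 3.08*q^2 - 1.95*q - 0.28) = 4.29*q^5 + 2.34*q^4 + 1.27*q^3 + 3.98*q^2 + 3.93*q + 4.07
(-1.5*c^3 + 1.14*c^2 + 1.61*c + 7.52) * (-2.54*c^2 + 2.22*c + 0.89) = 3.81*c^5 - 6.2256*c^4 - 2.8936*c^3 - 14.512*c^2 + 18.1273*c + 6.6928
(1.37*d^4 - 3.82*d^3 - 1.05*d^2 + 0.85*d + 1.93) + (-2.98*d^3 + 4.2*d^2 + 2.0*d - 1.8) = 1.37*d^4 - 6.8*d^3 + 3.15*d^2 + 2.85*d + 0.13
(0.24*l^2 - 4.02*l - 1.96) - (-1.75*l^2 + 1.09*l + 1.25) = 1.99*l^2 - 5.11*l - 3.21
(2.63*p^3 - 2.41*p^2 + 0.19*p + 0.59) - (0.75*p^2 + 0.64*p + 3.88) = 2.63*p^3 - 3.16*p^2 - 0.45*p - 3.29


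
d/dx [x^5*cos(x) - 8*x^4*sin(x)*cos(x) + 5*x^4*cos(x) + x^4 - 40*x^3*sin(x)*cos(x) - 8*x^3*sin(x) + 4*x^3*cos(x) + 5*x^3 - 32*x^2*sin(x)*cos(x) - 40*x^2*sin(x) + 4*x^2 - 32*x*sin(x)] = -x^5*sin(x) - 8*x^4*cos(2*x) + 5*sqrt(2)*x^4*cos(x + pi/4) - 4*x^3*sin(x) - 16*x^3*sin(2*x) + 12*x^3*cos(x) - 40*x^3*cos(2*x) + 4*x^3 - 24*x^2*sin(x) - 60*x^2*sin(2*x) - 28*x^2*cos(x) - 32*x^2*cos(2*x) + 15*x^2 - 80*x*sin(x) - 32*x*sin(2*x) - 32*x*cos(x) + 8*x - 32*sin(x)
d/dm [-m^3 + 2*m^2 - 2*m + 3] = -3*m^2 + 4*m - 2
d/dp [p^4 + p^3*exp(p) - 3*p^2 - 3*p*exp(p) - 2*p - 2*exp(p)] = p^3*exp(p) + 4*p^3 + 3*p^2*exp(p) - 3*p*exp(p) - 6*p - 5*exp(p) - 2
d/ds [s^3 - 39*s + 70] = 3*s^2 - 39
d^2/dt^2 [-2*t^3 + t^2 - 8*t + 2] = 2 - 12*t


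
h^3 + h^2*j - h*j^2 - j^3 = (h - j)*(h + j)^2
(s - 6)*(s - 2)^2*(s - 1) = s^4 - 11*s^3 + 38*s^2 - 52*s + 24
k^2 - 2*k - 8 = (k - 4)*(k + 2)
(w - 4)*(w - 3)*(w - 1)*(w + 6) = w^4 - 2*w^3 - 29*w^2 + 102*w - 72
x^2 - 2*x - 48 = (x - 8)*(x + 6)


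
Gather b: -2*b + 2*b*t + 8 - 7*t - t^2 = b*(2*t - 2) - t^2 - 7*t + 8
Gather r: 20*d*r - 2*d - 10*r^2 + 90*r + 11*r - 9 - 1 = -2*d - 10*r^2 + r*(20*d + 101) - 10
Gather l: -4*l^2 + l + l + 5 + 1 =-4*l^2 + 2*l + 6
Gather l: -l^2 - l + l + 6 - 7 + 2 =1 - l^2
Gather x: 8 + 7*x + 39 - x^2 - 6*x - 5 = -x^2 + x + 42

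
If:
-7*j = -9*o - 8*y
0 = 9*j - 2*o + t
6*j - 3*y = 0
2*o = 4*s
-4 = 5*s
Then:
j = 8/5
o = -8/5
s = -4/5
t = -88/5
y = 16/5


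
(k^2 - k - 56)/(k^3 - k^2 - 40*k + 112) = (k - 8)/(k^2 - 8*k + 16)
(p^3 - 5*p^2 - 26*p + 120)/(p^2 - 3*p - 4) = (p^2 - p - 30)/(p + 1)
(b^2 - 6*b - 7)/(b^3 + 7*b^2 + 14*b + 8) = (b - 7)/(b^2 + 6*b + 8)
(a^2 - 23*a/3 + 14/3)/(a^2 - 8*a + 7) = (a - 2/3)/(a - 1)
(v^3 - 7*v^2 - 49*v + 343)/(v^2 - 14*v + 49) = v + 7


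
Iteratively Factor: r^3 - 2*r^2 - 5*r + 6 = (r + 2)*(r^2 - 4*r + 3) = (r - 3)*(r + 2)*(r - 1)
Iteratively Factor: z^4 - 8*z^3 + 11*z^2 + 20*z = (z)*(z^3 - 8*z^2 + 11*z + 20) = z*(z - 4)*(z^2 - 4*z - 5) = z*(z - 4)*(z + 1)*(z - 5)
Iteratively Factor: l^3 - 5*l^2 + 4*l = (l)*(l^2 - 5*l + 4) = l*(l - 1)*(l - 4)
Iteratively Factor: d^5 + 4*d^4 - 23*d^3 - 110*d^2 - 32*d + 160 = (d - 5)*(d^4 + 9*d^3 + 22*d^2 - 32) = (d - 5)*(d - 1)*(d^3 + 10*d^2 + 32*d + 32) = (d - 5)*(d - 1)*(d + 4)*(d^2 + 6*d + 8) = (d - 5)*(d - 1)*(d + 2)*(d + 4)*(d + 4)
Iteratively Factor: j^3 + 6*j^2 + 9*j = (j + 3)*(j^2 + 3*j) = j*(j + 3)*(j + 3)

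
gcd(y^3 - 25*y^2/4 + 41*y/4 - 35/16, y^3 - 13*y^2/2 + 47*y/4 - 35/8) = y^2 - 6*y + 35/4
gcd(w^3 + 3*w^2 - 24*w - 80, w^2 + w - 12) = w + 4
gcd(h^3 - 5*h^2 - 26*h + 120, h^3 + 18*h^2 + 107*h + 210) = h + 5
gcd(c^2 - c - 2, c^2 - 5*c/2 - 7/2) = c + 1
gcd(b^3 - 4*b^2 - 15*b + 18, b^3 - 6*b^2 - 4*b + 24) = b - 6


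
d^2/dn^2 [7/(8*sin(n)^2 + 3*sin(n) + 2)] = 7*(-256*sin(n)^4 - 72*sin(n)^3 + 439*sin(n)^2 + 150*sin(n) - 14)/(8*sin(n)^2 + 3*sin(n) + 2)^3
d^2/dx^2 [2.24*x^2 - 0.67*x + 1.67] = 4.48000000000000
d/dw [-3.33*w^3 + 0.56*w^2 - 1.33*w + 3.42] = -9.99*w^2 + 1.12*w - 1.33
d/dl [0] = 0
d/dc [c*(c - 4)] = 2*c - 4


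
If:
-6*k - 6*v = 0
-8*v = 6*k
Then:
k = 0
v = 0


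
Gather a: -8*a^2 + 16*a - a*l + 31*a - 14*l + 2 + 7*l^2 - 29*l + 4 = -8*a^2 + a*(47 - l) + 7*l^2 - 43*l + 6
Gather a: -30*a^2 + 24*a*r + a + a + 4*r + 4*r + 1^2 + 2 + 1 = -30*a^2 + a*(24*r + 2) + 8*r + 4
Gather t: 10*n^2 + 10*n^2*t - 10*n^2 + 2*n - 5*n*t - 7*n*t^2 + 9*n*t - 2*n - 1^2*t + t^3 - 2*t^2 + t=t^3 + t^2*(-7*n - 2) + t*(10*n^2 + 4*n)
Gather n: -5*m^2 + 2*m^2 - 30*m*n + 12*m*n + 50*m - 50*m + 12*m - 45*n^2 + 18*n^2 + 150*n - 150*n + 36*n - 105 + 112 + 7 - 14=-3*m^2 + 12*m - 27*n^2 + n*(36 - 18*m)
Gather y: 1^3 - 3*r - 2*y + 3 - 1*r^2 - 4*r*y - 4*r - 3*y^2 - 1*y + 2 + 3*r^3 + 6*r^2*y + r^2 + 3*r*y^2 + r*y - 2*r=3*r^3 - 9*r + y^2*(3*r - 3) + y*(6*r^2 - 3*r - 3) + 6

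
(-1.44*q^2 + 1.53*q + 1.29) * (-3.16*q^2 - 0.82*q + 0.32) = 4.5504*q^4 - 3.654*q^3 - 5.7918*q^2 - 0.5682*q + 0.4128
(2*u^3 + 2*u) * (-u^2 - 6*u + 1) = -2*u^5 - 12*u^4 - 12*u^2 + 2*u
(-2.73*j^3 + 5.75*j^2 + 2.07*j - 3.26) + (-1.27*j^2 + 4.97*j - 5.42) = -2.73*j^3 + 4.48*j^2 + 7.04*j - 8.68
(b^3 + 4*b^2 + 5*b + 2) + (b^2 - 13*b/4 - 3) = b^3 + 5*b^2 + 7*b/4 - 1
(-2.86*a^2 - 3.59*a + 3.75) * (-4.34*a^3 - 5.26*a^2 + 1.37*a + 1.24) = 12.4124*a^5 + 30.6242*a^4 - 1.3098*a^3 - 28.1897*a^2 + 0.6859*a + 4.65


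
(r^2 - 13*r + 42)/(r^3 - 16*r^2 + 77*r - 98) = (r - 6)/(r^2 - 9*r + 14)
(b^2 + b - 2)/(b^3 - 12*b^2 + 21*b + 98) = (b - 1)/(b^2 - 14*b + 49)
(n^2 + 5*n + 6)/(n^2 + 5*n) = (n^2 + 5*n + 6)/(n*(n + 5))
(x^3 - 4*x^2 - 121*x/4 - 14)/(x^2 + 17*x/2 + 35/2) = (x^2 - 15*x/2 - 4)/(x + 5)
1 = 1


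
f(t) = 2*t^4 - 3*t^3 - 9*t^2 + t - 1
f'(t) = 8*t^3 - 9*t^2 - 18*t + 1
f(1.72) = -23.67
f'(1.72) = -15.88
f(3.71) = 104.54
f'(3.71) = 218.86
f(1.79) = -24.72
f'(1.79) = -14.17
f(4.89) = 581.47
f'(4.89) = 633.21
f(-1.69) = 2.40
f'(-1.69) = -32.90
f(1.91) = -26.21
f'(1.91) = -10.47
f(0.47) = -2.73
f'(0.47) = -8.62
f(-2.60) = 79.68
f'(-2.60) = -153.65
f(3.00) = 2.00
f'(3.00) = 82.00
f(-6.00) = 2909.00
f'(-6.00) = -1943.00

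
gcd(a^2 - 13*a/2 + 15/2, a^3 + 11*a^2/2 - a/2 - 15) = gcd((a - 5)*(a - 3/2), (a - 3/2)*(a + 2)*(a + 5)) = a - 3/2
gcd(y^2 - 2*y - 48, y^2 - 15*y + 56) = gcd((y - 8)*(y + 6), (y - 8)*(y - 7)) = y - 8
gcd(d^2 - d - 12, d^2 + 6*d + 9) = d + 3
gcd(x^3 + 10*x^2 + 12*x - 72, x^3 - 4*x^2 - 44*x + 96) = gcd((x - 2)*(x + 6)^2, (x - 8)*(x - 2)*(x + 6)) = x^2 + 4*x - 12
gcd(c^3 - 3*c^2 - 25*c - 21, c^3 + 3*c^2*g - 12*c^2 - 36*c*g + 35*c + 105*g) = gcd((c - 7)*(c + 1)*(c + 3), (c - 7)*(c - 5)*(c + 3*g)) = c - 7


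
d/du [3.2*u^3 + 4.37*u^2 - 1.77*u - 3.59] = 9.6*u^2 + 8.74*u - 1.77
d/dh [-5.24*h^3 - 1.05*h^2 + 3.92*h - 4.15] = -15.72*h^2 - 2.1*h + 3.92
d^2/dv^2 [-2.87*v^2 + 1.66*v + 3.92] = -5.74000000000000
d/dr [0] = 0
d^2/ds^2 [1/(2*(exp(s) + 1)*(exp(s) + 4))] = (4*exp(3*s) + 15*exp(2*s) + 9*exp(s) - 20)*exp(s)/(2*(exp(6*s) + 15*exp(5*s) + 87*exp(4*s) + 245*exp(3*s) + 348*exp(2*s) + 240*exp(s) + 64))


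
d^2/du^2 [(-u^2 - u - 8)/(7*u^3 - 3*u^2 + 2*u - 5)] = 2*(-49*u^6 - 147*u^5 - 2247*u^4 + 1098*u^3 - 717*u^2 - 651*u + 53)/(343*u^9 - 441*u^8 + 483*u^7 - 1014*u^6 + 768*u^5 - 591*u^4 + 713*u^3 - 285*u^2 + 150*u - 125)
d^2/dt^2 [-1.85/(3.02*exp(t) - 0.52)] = (-16.87274*exp(t) - 2.90524)*exp(t)/(3.02*exp(t) - 0.52)^3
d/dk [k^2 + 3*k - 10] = 2*k + 3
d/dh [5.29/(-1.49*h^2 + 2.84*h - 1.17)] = (15.7642*h - 15.0236)/(1.49*h^2 - 2.84*h + 1.17)^2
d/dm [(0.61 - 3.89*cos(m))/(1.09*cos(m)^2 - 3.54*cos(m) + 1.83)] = (-4.2401*cos(m)^2 + 1.3298*cos(m) + 4.9593)*sin(m)/(1.1881*cos(m)^4 - 7.7172*cos(m)^3 + 16.521*cos(m)^2 - 12.9564*cos(m) + 3.3489)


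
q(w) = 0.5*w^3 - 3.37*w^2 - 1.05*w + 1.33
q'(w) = 1.5*w^2 - 6.74*w - 1.05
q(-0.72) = 0.15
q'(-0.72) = 4.58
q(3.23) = -20.37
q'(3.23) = -7.17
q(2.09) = -11.02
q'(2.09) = -8.58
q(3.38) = -21.41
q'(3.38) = -6.69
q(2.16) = -11.62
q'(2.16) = -8.61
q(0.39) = 0.44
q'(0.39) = -3.45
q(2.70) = -16.23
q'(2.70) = -8.31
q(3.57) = -22.62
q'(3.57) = -5.99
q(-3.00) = -39.35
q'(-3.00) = 32.67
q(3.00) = -18.65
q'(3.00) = -7.77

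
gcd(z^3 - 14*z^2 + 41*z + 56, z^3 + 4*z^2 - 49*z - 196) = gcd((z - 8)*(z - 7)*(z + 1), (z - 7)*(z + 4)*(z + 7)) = z - 7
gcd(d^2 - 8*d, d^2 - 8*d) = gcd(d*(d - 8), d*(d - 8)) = d^2 - 8*d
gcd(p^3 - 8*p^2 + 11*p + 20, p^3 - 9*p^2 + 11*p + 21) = p + 1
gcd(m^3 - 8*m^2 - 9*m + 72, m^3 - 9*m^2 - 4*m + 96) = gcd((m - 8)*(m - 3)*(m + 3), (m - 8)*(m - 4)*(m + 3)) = m^2 - 5*m - 24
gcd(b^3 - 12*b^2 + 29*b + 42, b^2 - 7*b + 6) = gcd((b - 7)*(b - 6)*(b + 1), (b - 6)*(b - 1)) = b - 6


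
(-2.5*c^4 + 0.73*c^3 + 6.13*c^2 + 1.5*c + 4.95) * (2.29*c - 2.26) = -5.725*c^5 + 7.3217*c^4 + 12.3879*c^3 - 10.4188*c^2 + 7.9455*c - 11.187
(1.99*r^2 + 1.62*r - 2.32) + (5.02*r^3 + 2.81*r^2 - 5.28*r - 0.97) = 5.02*r^3 + 4.8*r^2 - 3.66*r - 3.29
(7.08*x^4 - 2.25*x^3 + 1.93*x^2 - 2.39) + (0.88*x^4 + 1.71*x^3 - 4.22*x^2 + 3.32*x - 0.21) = 7.96*x^4 - 0.54*x^3 - 2.29*x^2 + 3.32*x - 2.6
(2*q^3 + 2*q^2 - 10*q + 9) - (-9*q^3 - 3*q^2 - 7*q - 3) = 11*q^3 + 5*q^2 - 3*q + 12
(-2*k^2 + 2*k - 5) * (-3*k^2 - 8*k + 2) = 6*k^4 + 10*k^3 - 5*k^2 + 44*k - 10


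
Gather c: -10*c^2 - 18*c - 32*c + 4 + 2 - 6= -10*c^2 - 50*c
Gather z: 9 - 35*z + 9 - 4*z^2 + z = -4*z^2 - 34*z + 18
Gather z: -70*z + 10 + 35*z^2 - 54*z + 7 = 35*z^2 - 124*z + 17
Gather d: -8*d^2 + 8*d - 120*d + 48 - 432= -8*d^2 - 112*d - 384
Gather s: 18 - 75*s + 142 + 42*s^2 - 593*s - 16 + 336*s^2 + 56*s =378*s^2 - 612*s + 144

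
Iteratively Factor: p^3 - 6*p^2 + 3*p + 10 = (p - 2)*(p^2 - 4*p - 5) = (p - 5)*(p - 2)*(p + 1)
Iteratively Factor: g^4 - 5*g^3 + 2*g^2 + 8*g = (g + 1)*(g^3 - 6*g^2 + 8*g) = (g - 2)*(g + 1)*(g^2 - 4*g) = g*(g - 2)*(g + 1)*(g - 4)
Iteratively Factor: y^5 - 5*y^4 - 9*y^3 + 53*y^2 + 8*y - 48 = (y + 1)*(y^4 - 6*y^3 - 3*y^2 + 56*y - 48) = (y - 4)*(y + 1)*(y^3 - 2*y^2 - 11*y + 12) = (y - 4)*(y + 1)*(y + 3)*(y^2 - 5*y + 4) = (y - 4)*(y - 1)*(y + 1)*(y + 3)*(y - 4)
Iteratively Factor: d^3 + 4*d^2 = (d)*(d^2 + 4*d) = d*(d + 4)*(d)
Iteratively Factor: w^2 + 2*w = (w + 2)*(w)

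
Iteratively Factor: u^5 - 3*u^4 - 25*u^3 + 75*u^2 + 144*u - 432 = (u + 3)*(u^4 - 6*u^3 - 7*u^2 + 96*u - 144) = (u - 4)*(u + 3)*(u^3 - 2*u^2 - 15*u + 36) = (u - 4)*(u - 3)*(u + 3)*(u^2 + u - 12) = (u - 4)*(u - 3)^2*(u + 3)*(u + 4)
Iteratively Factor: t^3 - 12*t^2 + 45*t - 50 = (t - 2)*(t^2 - 10*t + 25) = (t - 5)*(t - 2)*(t - 5)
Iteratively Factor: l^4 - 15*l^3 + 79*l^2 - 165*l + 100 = (l - 5)*(l^3 - 10*l^2 + 29*l - 20) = (l - 5)*(l - 1)*(l^2 - 9*l + 20) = (l - 5)^2*(l - 1)*(l - 4)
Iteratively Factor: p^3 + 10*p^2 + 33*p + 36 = (p + 3)*(p^2 + 7*p + 12) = (p + 3)^2*(p + 4)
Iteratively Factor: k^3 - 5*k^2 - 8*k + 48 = (k - 4)*(k^2 - k - 12) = (k - 4)*(k + 3)*(k - 4)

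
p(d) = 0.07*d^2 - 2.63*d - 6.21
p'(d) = 0.14*d - 2.63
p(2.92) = -13.29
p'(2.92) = -2.22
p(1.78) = -10.67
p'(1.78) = -2.38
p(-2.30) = 0.21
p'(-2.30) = -2.95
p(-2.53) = 0.89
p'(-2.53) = -2.98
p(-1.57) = -1.91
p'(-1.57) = -2.85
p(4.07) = -15.75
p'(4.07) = -2.06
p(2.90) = -13.25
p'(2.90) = -2.22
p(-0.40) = -5.15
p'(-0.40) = -2.69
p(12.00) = -27.69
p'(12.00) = -0.95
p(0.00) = -6.21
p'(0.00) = -2.63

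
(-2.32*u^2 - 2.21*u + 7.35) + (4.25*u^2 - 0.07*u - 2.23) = 1.93*u^2 - 2.28*u + 5.12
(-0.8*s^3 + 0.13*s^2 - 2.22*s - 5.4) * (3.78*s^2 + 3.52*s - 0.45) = -3.024*s^5 - 2.3246*s^4 - 7.574*s^3 - 28.2849*s^2 - 18.009*s + 2.43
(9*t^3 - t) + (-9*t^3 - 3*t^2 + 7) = -3*t^2 - t + 7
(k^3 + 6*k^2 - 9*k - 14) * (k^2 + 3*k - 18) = k^5 + 9*k^4 - 9*k^3 - 149*k^2 + 120*k + 252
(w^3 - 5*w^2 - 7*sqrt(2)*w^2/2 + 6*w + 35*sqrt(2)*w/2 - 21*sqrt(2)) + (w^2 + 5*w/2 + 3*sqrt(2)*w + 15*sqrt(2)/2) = w^3 - 7*sqrt(2)*w^2/2 - 4*w^2 + 17*w/2 + 41*sqrt(2)*w/2 - 27*sqrt(2)/2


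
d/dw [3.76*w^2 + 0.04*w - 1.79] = 7.52*w + 0.04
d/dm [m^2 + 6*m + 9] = 2*m + 6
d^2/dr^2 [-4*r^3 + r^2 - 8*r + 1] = 2 - 24*r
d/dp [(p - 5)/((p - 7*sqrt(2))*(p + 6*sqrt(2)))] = (-p^2 + 10*p - 84 - 5*sqrt(2))/(p^4 - 2*sqrt(2)*p^3 - 166*p^2 + 168*sqrt(2)*p + 7056)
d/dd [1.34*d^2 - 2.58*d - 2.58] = 2.68*d - 2.58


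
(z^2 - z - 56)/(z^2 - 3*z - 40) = (z + 7)/(z + 5)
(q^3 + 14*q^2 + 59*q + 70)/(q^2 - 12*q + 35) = (q^3 + 14*q^2 + 59*q + 70)/(q^2 - 12*q + 35)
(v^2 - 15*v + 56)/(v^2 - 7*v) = (v - 8)/v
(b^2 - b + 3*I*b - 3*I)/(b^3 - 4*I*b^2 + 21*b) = (b - 1)/(b*(b - 7*I))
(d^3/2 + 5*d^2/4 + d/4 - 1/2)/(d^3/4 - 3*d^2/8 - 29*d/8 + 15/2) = 2*(2*d^3 + 5*d^2 + d - 2)/(2*d^3 - 3*d^2 - 29*d + 60)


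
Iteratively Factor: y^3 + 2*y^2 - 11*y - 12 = (y - 3)*(y^2 + 5*y + 4) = (y - 3)*(y + 1)*(y + 4)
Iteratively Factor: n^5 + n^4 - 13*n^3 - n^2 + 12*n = (n - 3)*(n^4 + 4*n^3 - n^2 - 4*n) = (n - 3)*(n + 4)*(n^3 - n) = (n - 3)*(n - 1)*(n + 4)*(n^2 + n) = n*(n - 3)*(n - 1)*(n + 4)*(n + 1)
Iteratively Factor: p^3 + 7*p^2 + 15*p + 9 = (p + 1)*(p^2 + 6*p + 9) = (p + 1)*(p + 3)*(p + 3)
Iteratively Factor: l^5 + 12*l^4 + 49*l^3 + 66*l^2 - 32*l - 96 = (l + 4)*(l^4 + 8*l^3 + 17*l^2 - 2*l - 24) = (l - 1)*(l + 4)*(l^3 + 9*l^2 + 26*l + 24) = (l - 1)*(l + 2)*(l + 4)*(l^2 + 7*l + 12) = (l - 1)*(l + 2)*(l + 3)*(l + 4)*(l + 4)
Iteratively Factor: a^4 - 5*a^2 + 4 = (a - 1)*(a^3 + a^2 - 4*a - 4) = (a - 1)*(a + 2)*(a^2 - a - 2) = (a - 2)*(a - 1)*(a + 2)*(a + 1)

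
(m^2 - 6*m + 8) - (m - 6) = m^2 - 7*m + 14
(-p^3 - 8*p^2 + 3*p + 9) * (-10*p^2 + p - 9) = 10*p^5 + 79*p^4 - 29*p^3 - 15*p^2 - 18*p - 81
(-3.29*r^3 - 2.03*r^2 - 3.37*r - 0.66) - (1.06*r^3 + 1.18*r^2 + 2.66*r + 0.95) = -4.35*r^3 - 3.21*r^2 - 6.03*r - 1.61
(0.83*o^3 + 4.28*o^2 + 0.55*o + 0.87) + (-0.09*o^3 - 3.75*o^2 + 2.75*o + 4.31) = 0.74*o^3 + 0.53*o^2 + 3.3*o + 5.18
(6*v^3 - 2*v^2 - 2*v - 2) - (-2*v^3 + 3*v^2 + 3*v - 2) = 8*v^3 - 5*v^2 - 5*v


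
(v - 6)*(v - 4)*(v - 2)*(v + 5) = v^4 - 7*v^3 - 16*v^2 + 172*v - 240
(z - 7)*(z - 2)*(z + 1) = z^3 - 8*z^2 + 5*z + 14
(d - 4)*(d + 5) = d^2 + d - 20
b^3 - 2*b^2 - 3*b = b*(b - 3)*(b + 1)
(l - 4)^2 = l^2 - 8*l + 16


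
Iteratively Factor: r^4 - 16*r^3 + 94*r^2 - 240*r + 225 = (r - 3)*(r^3 - 13*r^2 + 55*r - 75) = (r - 5)*(r - 3)*(r^2 - 8*r + 15) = (r - 5)^2*(r - 3)*(r - 3)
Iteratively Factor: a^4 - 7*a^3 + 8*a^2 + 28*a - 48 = (a + 2)*(a^3 - 9*a^2 + 26*a - 24) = (a - 2)*(a + 2)*(a^2 - 7*a + 12) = (a - 3)*(a - 2)*(a + 2)*(a - 4)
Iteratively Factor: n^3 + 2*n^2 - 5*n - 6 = (n + 3)*(n^2 - n - 2) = (n + 1)*(n + 3)*(n - 2)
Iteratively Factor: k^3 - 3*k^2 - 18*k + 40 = (k - 5)*(k^2 + 2*k - 8) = (k - 5)*(k - 2)*(k + 4)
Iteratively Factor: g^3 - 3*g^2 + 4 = (g - 2)*(g^2 - g - 2) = (g - 2)^2*(g + 1)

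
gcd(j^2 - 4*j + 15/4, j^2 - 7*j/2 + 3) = j - 3/2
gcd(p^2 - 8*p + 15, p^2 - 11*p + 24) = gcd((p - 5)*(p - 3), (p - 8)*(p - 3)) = p - 3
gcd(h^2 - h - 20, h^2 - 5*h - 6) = 1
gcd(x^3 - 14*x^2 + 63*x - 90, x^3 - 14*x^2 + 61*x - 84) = x - 3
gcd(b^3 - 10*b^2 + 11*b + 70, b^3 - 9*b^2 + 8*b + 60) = b^2 - 3*b - 10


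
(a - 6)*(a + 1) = a^2 - 5*a - 6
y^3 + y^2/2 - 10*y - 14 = (y - 7/2)*(y + 2)^2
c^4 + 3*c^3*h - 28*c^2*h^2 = c^2*(c - 4*h)*(c + 7*h)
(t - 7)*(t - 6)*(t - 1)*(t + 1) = t^4 - 13*t^3 + 41*t^2 + 13*t - 42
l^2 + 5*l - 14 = (l - 2)*(l + 7)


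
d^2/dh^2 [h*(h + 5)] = 2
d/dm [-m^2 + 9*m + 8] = 9 - 2*m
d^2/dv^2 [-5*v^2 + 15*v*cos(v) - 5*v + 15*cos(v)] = -15*v*cos(v) - 30*sin(v) - 15*cos(v) - 10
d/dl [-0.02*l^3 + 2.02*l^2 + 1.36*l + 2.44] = -0.06*l^2 + 4.04*l + 1.36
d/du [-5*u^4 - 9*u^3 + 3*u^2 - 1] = u*(-20*u^2 - 27*u + 6)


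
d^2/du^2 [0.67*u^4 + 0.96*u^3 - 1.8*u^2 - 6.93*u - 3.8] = 8.04*u^2 + 5.76*u - 3.6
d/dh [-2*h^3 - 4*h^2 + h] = -6*h^2 - 8*h + 1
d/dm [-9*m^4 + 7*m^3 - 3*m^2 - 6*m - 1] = -36*m^3 + 21*m^2 - 6*m - 6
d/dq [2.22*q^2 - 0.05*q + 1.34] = 4.44*q - 0.05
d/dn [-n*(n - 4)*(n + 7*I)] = -3*n^2 + n*(8 - 14*I) + 28*I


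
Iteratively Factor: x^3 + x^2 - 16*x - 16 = (x - 4)*(x^2 + 5*x + 4) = (x - 4)*(x + 1)*(x + 4)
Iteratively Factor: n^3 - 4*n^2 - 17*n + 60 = (n - 3)*(n^2 - n - 20) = (n - 3)*(n + 4)*(n - 5)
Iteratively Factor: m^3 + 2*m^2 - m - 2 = (m + 1)*(m^2 + m - 2) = (m - 1)*(m + 1)*(m + 2)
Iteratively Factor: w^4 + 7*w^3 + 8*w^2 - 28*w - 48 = (w - 2)*(w^3 + 9*w^2 + 26*w + 24) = (w - 2)*(w + 3)*(w^2 + 6*w + 8) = (w - 2)*(w + 2)*(w + 3)*(w + 4)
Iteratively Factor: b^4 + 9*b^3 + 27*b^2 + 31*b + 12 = (b + 3)*(b^3 + 6*b^2 + 9*b + 4) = (b + 3)*(b + 4)*(b^2 + 2*b + 1) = (b + 1)*(b + 3)*(b + 4)*(b + 1)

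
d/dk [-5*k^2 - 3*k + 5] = -10*k - 3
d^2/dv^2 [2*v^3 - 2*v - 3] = 12*v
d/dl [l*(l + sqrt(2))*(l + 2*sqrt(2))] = 3*l^2 + 6*sqrt(2)*l + 4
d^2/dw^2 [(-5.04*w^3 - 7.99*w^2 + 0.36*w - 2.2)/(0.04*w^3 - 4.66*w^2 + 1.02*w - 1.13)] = (-1.90448*w^6 + 1.23724799999991*w^5 - 1.22260800000004*w^4 - 16.2530399999999*w^3 + 0.307860000000005*w^2 + 12.158016*w - 0.983229999999994)/(6.4e-5*w^9 - 0.022368*w^8 + 2.610768*w^7 - 102.340888*w^6 + 67.838376*w^5 - 88.4373*w^4 + 33.441132*w^3 - 21.378018*w^2 + 3.907314*w - 1.442897)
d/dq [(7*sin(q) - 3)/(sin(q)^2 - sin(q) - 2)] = (-7*sin(q)^2 + 6*sin(q) - 17)*cos(q)/(sin(q) + cos(q)^2 + 1)^2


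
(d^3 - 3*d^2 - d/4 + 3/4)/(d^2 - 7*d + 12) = (d^2 - 1/4)/(d - 4)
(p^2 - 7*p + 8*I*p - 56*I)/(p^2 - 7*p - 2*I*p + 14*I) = (p + 8*I)/(p - 2*I)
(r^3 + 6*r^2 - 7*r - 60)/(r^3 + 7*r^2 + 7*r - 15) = (r^2 + r - 12)/(r^2 + 2*r - 3)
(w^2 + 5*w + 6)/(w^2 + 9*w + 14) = (w + 3)/(w + 7)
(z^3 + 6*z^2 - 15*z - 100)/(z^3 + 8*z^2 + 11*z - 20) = (z^2 + z - 20)/(z^2 + 3*z - 4)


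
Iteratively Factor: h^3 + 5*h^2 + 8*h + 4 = (h + 2)*(h^2 + 3*h + 2) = (h + 2)^2*(h + 1)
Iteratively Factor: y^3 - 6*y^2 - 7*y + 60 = (y - 4)*(y^2 - 2*y - 15) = (y - 4)*(y + 3)*(y - 5)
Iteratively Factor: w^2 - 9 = (w - 3)*(w + 3)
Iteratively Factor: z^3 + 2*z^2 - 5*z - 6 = (z + 1)*(z^2 + z - 6) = (z + 1)*(z + 3)*(z - 2)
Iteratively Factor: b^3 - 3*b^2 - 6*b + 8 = (b - 4)*(b^2 + b - 2) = (b - 4)*(b - 1)*(b + 2)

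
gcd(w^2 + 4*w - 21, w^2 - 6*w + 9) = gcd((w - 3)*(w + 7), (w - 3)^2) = w - 3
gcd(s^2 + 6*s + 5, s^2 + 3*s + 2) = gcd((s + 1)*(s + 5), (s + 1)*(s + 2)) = s + 1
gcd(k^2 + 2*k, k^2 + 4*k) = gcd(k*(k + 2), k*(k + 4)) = k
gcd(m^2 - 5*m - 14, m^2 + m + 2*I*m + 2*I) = 1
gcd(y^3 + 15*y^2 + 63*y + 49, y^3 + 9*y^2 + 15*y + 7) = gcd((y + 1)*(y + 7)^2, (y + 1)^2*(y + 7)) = y^2 + 8*y + 7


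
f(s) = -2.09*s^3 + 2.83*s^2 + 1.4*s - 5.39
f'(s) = -6.27*s^2 + 5.66*s + 1.4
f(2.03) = -8.37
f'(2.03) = -12.95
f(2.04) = -8.50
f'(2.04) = -13.15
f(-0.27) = -5.52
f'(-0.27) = -0.59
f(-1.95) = 18.14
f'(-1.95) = -33.48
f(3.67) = -65.45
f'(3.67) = -62.28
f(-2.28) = 30.90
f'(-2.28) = -44.10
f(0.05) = -5.31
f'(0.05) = 1.67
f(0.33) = -4.69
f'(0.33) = 2.58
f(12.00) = -3192.59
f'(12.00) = -833.56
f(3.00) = -32.15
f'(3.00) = -38.05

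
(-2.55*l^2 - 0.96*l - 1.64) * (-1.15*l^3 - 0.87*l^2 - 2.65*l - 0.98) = 2.9325*l^5 + 3.3225*l^4 + 9.4787*l^3 + 6.4698*l^2 + 5.2868*l + 1.6072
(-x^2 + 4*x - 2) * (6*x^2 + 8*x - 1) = -6*x^4 + 16*x^3 + 21*x^2 - 20*x + 2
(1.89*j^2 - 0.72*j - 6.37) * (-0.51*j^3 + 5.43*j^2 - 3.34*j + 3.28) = -0.9639*j^5 + 10.6299*j^4 - 6.9735*j^3 - 25.9851*j^2 + 18.9142*j - 20.8936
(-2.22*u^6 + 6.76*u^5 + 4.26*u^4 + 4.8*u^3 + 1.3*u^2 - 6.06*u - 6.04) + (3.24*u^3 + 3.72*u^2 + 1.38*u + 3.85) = -2.22*u^6 + 6.76*u^5 + 4.26*u^4 + 8.04*u^3 + 5.02*u^2 - 4.68*u - 2.19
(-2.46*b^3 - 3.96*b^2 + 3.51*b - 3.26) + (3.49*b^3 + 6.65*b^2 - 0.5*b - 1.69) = 1.03*b^3 + 2.69*b^2 + 3.01*b - 4.95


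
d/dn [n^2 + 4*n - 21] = 2*n + 4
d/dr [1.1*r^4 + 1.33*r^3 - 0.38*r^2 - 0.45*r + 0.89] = 4.4*r^3 + 3.99*r^2 - 0.76*r - 0.45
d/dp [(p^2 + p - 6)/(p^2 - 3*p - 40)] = 2*(-2*p^2 - 34*p - 29)/(p^4 - 6*p^3 - 71*p^2 + 240*p + 1600)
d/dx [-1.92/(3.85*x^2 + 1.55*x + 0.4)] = (14.784*x + 2.976)/(3.85*x^2 + 1.55*x + 0.4)^2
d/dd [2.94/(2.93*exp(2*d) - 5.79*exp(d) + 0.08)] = (17.0226 - 17.2284*exp(d))*exp(d)/(2.93*exp(2*d) - 5.79*exp(d) + 0.08)^2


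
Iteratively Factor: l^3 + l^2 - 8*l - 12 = (l + 2)*(l^2 - l - 6) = (l + 2)^2*(l - 3)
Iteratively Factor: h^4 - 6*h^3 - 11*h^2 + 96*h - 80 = (h - 4)*(h^3 - 2*h^2 - 19*h + 20) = (h - 4)*(h - 1)*(h^2 - h - 20) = (h - 4)*(h - 1)*(h + 4)*(h - 5)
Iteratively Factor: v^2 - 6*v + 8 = (v - 4)*(v - 2)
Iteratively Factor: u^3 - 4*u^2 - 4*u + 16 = (u + 2)*(u^2 - 6*u + 8) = (u - 2)*(u + 2)*(u - 4)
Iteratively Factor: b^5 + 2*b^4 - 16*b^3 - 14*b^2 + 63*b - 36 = (b - 3)*(b^4 + 5*b^3 - b^2 - 17*b + 12) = (b - 3)*(b + 4)*(b^3 + b^2 - 5*b + 3) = (b - 3)*(b - 1)*(b + 4)*(b^2 + 2*b - 3) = (b - 3)*(b - 1)^2*(b + 4)*(b + 3)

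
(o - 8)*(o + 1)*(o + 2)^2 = o^4 - 3*o^3 - 32*o^2 - 60*o - 32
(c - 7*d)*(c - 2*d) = c^2 - 9*c*d + 14*d^2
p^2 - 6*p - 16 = (p - 8)*(p + 2)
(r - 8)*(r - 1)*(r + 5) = r^3 - 4*r^2 - 37*r + 40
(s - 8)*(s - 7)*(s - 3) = s^3 - 18*s^2 + 101*s - 168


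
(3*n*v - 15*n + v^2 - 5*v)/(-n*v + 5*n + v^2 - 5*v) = (3*n + v)/(-n + v)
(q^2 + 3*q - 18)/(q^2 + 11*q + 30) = (q - 3)/(q + 5)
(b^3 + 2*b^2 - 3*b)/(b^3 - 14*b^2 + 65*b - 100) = b*(b^2 + 2*b - 3)/(b^3 - 14*b^2 + 65*b - 100)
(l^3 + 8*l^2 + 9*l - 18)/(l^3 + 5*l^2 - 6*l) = (l + 3)/l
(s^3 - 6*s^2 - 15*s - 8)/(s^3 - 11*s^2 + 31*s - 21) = (s^3 - 6*s^2 - 15*s - 8)/(s^3 - 11*s^2 + 31*s - 21)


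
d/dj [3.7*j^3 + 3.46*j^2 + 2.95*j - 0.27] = 11.1*j^2 + 6.92*j + 2.95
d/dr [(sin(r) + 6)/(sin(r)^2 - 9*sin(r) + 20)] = (-12*sin(r) + cos(r)^2 + 73)*cos(r)/(sin(r)^2 - 9*sin(r) + 20)^2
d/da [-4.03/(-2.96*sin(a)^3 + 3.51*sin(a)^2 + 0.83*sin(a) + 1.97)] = (-35.7864*sin(a)^2 + 28.2906*sin(a) + 3.3449)*cos(a)/(-2.96*sin(a)^3 + 3.51*sin(a)^2 + 0.83*sin(a) + 1.97)^2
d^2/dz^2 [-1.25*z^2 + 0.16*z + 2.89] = -2.50000000000000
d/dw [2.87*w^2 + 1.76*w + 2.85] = 5.74*w + 1.76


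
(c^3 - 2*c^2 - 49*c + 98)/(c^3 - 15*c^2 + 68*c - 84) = (c + 7)/(c - 6)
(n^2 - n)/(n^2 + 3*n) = (n - 1)/(n + 3)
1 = 1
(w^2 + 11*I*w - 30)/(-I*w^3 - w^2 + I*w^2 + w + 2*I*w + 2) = (w^2 + 11*I*w - 30)/(-I*w^3 - w^2 + I*w^2 + w + 2*I*w + 2)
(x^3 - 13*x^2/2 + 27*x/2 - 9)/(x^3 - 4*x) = (2*x^2 - 9*x + 9)/(2*x*(x + 2))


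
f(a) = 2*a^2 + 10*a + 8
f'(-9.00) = -26.00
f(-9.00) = 80.00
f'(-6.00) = -14.00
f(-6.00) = 20.00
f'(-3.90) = -5.60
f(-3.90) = -0.58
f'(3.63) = 24.52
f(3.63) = 70.65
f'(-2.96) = -1.84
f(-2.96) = -4.08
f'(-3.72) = -4.88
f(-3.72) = -1.52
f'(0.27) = 11.08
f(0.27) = 10.85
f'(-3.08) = -2.32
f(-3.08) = -3.83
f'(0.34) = 11.36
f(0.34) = 11.63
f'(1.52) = 16.08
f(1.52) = 27.82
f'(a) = 4*a + 10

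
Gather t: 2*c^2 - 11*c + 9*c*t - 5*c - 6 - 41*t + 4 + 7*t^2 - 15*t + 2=2*c^2 - 16*c + 7*t^2 + t*(9*c - 56)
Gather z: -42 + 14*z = 14*z - 42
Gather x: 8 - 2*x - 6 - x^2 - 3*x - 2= -x^2 - 5*x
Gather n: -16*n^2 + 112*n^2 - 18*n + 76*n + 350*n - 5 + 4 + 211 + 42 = 96*n^2 + 408*n + 252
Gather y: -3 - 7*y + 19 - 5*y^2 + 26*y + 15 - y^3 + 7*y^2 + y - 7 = -y^3 + 2*y^2 + 20*y + 24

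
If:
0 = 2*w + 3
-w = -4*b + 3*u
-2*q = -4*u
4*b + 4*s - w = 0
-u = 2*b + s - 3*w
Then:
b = -111/56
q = -30/7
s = 45/28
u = -15/7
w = -3/2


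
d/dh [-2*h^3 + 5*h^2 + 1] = 2*h*(5 - 3*h)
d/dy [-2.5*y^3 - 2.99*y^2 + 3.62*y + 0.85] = -7.5*y^2 - 5.98*y + 3.62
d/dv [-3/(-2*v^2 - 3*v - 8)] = 3*(-4*v - 3)/(2*v^2 + 3*v + 8)^2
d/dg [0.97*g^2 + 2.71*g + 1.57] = 1.94*g + 2.71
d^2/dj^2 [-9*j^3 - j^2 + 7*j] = -54*j - 2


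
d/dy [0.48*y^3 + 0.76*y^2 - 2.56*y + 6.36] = 1.44*y^2 + 1.52*y - 2.56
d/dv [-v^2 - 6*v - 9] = -2*v - 6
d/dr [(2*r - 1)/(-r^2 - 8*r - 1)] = 2*(r^2 - r - 5)/(r^4 + 16*r^3 + 66*r^2 + 16*r + 1)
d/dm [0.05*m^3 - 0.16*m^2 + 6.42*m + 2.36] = 0.15*m^2 - 0.32*m + 6.42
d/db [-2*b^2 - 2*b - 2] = -4*b - 2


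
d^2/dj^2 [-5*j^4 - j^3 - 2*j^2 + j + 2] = -60*j^2 - 6*j - 4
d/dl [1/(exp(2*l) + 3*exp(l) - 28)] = (-2*exp(l) - 3)*exp(l)/(exp(2*l) + 3*exp(l) - 28)^2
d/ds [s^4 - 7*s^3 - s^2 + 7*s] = 4*s^3 - 21*s^2 - 2*s + 7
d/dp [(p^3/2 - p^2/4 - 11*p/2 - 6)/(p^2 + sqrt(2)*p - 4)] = ((2*p + sqrt(2))*(-2*p^3 + p^2 + 22*p + 24) + 2*(p^2 + sqrt(2)*p - 4)*(3*p^2 - p - 11))/(4*(p^2 + sqrt(2)*p - 4)^2)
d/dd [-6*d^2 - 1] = -12*d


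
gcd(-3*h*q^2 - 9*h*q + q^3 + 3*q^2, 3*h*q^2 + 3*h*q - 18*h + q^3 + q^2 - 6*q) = q + 3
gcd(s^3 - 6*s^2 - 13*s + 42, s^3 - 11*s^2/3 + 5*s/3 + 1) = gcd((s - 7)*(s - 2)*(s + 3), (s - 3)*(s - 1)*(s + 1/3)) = 1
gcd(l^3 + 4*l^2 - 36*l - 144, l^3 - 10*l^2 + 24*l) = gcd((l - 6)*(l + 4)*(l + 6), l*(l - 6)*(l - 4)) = l - 6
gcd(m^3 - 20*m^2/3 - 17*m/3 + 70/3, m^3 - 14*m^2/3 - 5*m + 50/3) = m^2 + m/3 - 10/3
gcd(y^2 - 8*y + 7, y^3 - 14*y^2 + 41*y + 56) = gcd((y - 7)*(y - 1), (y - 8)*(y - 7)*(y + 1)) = y - 7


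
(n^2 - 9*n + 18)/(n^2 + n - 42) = (n - 3)/(n + 7)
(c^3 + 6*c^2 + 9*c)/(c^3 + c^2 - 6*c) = (c + 3)/(c - 2)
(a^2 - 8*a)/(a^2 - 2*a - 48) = a/(a + 6)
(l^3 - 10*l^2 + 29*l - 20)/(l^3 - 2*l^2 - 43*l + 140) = (l - 1)/(l + 7)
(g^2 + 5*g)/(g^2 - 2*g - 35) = g/(g - 7)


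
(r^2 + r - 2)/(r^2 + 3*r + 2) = (r - 1)/(r + 1)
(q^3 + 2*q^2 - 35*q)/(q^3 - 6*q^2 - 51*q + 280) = q/(q - 8)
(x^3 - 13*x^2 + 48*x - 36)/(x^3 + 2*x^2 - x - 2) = (x^2 - 12*x + 36)/(x^2 + 3*x + 2)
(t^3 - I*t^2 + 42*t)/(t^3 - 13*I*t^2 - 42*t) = (t + 6*I)/(t - 6*I)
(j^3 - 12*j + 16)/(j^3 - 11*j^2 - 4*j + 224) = (j^2 - 4*j + 4)/(j^2 - 15*j + 56)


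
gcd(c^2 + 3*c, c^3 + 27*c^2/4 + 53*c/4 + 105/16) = 1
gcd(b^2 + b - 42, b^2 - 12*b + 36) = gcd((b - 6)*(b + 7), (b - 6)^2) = b - 6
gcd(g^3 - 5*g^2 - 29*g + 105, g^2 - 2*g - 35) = g^2 - 2*g - 35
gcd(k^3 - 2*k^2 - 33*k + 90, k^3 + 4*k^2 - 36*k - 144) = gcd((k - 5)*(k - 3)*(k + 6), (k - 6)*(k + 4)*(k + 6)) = k + 6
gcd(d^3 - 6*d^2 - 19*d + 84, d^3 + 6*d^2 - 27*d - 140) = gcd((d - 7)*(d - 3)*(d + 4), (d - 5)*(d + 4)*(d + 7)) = d + 4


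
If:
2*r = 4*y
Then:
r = 2*y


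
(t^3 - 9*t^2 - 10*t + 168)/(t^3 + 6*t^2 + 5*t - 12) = (t^2 - 13*t + 42)/(t^2 + 2*t - 3)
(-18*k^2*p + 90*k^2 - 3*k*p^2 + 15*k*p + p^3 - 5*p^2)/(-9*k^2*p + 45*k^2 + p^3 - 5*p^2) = (-6*k + p)/(-3*k + p)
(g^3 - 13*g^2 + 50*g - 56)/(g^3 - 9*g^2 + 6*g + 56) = (g - 2)/(g + 2)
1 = 1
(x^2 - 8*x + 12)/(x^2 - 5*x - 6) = (x - 2)/(x + 1)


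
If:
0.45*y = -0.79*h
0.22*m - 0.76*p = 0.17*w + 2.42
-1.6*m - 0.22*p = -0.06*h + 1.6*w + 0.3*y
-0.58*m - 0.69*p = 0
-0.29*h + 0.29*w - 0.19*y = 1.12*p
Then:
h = -8.55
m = 1.87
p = -1.57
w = -4.79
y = 15.00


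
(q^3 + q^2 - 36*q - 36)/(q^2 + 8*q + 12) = (q^2 - 5*q - 6)/(q + 2)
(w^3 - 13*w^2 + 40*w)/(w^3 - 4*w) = (w^2 - 13*w + 40)/(w^2 - 4)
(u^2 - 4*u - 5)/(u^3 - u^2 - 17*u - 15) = 1/(u + 3)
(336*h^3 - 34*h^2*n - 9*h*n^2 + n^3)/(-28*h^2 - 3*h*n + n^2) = (-48*h^2 - 2*h*n + n^2)/(4*h + n)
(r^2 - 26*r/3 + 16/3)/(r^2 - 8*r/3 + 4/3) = (r - 8)/(r - 2)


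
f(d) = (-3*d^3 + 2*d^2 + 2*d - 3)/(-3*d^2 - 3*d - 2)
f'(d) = (6*d + 3)*(-3*d^3 + 2*d^2 + 2*d - 3)/(-3*d^2 - 3*d - 2)^2 + (-9*d^2 + 4*d + 2)/(-3*d^2 - 3*d - 2) = (9*d^4 + 18*d^3 + 18*d^2 - 26*d - 13)/(9*d^4 + 18*d^3 + 21*d^2 + 12*d + 4)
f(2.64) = 1.26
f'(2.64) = 0.85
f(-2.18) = -3.42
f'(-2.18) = 1.55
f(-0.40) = 2.57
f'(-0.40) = -0.39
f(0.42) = 0.54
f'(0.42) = -1.33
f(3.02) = 1.60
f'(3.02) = 0.89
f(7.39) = 5.80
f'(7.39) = 0.99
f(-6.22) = -7.89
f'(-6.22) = 1.01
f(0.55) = 0.39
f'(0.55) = -0.87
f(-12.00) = -13.68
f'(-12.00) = 1.00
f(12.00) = 10.37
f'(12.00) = 1.00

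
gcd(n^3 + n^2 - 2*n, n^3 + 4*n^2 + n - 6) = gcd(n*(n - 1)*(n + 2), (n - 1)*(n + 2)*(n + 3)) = n^2 + n - 2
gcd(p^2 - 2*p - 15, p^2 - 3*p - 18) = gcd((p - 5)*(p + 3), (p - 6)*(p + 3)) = p + 3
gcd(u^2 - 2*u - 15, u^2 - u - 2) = 1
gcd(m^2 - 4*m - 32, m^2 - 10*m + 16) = m - 8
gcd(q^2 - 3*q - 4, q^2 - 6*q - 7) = q + 1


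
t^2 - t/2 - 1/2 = (t - 1)*(t + 1/2)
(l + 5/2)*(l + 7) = l^2 + 19*l/2 + 35/2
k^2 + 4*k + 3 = (k + 1)*(k + 3)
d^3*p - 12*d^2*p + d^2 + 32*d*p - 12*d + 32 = (d - 8)*(d - 4)*(d*p + 1)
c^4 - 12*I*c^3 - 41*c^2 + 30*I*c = c*(c - 6*I)*(c - 5*I)*(c - I)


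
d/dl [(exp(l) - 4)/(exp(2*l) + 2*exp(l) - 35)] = (-2*(exp(l) - 4)*(exp(l) + 1) + exp(2*l) + 2*exp(l) - 35)*exp(l)/(exp(2*l) + 2*exp(l) - 35)^2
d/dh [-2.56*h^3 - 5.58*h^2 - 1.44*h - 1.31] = -7.68*h^2 - 11.16*h - 1.44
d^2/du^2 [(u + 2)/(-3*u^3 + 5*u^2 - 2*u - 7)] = 2*(-(u + 2)*(9*u^2 - 10*u + 2)^2 + (9*u^2 - 10*u + (u + 2)*(9*u - 5) + 2)*(3*u^3 - 5*u^2 + 2*u + 7))/(3*u^3 - 5*u^2 + 2*u + 7)^3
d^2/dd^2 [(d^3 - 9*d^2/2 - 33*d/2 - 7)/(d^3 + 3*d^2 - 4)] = 3*(-5*d^3 - 3*d^2 - 33*d - 13)/(d^6 + 3*d^5 - 3*d^4 - 11*d^3 + 6*d^2 + 12*d - 8)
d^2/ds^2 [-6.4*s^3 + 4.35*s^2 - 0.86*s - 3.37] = 8.7 - 38.4*s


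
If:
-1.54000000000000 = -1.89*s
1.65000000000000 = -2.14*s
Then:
No Solution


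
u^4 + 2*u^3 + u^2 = u^2*(u + 1)^2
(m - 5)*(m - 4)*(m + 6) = m^3 - 3*m^2 - 34*m + 120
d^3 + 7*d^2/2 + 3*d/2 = d*(d + 1/2)*(d + 3)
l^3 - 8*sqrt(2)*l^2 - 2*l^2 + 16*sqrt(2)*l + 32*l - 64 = (l - 2)*(l - 4*sqrt(2))^2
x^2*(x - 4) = x^3 - 4*x^2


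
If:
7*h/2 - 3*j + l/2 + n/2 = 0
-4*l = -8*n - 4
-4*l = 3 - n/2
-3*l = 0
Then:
No Solution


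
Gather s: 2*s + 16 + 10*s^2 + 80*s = 10*s^2 + 82*s + 16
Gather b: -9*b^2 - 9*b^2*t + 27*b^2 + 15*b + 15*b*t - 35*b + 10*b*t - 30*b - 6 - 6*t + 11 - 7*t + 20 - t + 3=b^2*(18 - 9*t) + b*(25*t - 50) - 14*t + 28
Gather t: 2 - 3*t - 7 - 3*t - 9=-6*t - 14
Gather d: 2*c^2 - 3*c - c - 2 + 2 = 2*c^2 - 4*c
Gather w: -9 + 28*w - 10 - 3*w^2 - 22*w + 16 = -3*w^2 + 6*w - 3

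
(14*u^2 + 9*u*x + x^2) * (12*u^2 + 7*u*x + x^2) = 168*u^4 + 206*u^3*x + 89*u^2*x^2 + 16*u*x^3 + x^4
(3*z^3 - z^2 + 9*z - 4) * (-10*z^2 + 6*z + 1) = -30*z^5 + 28*z^4 - 93*z^3 + 93*z^2 - 15*z - 4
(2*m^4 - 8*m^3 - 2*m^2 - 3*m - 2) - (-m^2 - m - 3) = 2*m^4 - 8*m^3 - m^2 - 2*m + 1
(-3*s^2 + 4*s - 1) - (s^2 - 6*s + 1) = -4*s^2 + 10*s - 2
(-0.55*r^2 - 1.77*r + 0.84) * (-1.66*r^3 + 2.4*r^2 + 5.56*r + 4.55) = 0.913*r^5 + 1.6182*r^4 - 8.7004*r^3 - 10.3277*r^2 - 3.3831*r + 3.822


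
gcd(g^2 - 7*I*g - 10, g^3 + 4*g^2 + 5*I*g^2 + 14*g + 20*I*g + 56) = g - 2*I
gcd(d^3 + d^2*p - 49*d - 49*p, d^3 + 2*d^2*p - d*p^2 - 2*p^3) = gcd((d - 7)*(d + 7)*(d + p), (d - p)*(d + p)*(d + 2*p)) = d + p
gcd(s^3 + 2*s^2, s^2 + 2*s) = s^2 + 2*s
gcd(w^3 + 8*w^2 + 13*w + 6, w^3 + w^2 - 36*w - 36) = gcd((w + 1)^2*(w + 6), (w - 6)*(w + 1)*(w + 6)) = w^2 + 7*w + 6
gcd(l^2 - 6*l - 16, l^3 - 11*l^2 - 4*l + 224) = l - 8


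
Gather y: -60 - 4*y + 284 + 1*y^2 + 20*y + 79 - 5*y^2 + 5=-4*y^2 + 16*y + 308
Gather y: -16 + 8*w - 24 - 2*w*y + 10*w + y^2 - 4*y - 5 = 18*w + y^2 + y*(-2*w - 4) - 45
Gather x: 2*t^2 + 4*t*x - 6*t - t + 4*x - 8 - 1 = 2*t^2 - 7*t + x*(4*t + 4) - 9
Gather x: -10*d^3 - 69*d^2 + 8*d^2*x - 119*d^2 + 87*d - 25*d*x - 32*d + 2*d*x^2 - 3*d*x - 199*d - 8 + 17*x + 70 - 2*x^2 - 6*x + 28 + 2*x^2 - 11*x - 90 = -10*d^3 - 188*d^2 + 2*d*x^2 - 144*d + x*(8*d^2 - 28*d)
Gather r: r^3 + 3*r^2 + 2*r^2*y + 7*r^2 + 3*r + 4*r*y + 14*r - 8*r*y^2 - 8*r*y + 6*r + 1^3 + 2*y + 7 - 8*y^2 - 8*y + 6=r^3 + r^2*(2*y + 10) + r*(-8*y^2 - 4*y + 23) - 8*y^2 - 6*y + 14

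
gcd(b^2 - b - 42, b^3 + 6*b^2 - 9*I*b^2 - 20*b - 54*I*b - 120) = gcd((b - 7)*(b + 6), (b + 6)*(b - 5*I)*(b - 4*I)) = b + 6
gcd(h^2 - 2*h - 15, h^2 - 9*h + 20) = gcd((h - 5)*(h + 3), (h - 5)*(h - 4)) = h - 5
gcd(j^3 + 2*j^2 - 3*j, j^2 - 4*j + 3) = j - 1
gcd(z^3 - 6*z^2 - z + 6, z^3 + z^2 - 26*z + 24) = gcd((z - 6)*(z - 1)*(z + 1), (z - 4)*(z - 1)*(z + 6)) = z - 1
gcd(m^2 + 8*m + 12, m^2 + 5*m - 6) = m + 6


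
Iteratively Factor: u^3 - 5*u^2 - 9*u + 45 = (u - 5)*(u^2 - 9) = (u - 5)*(u - 3)*(u + 3)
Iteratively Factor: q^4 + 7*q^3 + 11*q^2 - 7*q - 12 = (q + 4)*(q^3 + 3*q^2 - q - 3) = (q + 1)*(q + 4)*(q^2 + 2*q - 3) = (q - 1)*(q + 1)*(q + 4)*(q + 3)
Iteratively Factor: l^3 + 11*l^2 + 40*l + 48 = (l + 3)*(l^2 + 8*l + 16) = (l + 3)*(l + 4)*(l + 4)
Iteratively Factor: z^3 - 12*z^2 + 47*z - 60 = (z - 4)*(z^2 - 8*z + 15) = (z - 4)*(z - 3)*(z - 5)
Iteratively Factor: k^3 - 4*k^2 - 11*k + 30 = (k - 2)*(k^2 - 2*k - 15) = (k - 2)*(k + 3)*(k - 5)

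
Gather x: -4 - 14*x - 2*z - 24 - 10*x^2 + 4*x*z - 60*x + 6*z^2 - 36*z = -10*x^2 + x*(4*z - 74) + 6*z^2 - 38*z - 28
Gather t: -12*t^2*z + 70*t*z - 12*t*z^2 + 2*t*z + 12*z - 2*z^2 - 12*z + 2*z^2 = -12*t^2*z + t*(-12*z^2 + 72*z)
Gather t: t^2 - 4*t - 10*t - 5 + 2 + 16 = t^2 - 14*t + 13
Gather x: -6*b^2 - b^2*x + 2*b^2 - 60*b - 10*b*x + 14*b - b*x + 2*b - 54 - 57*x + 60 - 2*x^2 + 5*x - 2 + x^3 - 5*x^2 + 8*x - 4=-4*b^2 - 44*b + x^3 - 7*x^2 + x*(-b^2 - 11*b - 44)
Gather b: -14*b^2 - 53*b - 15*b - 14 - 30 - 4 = -14*b^2 - 68*b - 48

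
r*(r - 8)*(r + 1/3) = r^3 - 23*r^2/3 - 8*r/3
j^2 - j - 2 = (j - 2)*(j + 1)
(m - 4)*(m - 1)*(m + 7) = m^3 + 2*m^2 - 31*m + 28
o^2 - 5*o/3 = o*(o - 5/3)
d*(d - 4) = d^2 - 4*d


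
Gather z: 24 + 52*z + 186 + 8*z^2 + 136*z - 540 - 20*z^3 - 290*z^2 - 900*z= -20*z^3 - 282*z^2 - 712*z - 330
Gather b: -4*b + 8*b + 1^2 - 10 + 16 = 4*b + 7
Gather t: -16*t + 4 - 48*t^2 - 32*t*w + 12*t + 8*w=-48*t^2 + t*(-32*w - 4) + 8*w + 4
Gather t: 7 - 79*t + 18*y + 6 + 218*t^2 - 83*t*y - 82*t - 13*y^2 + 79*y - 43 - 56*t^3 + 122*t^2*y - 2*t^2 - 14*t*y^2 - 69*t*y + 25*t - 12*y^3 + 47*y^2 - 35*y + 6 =-56*t^3 + t^2*(122*y + 216) + t*(-14*y^2 - 152*y - 136) - 12*y^3 + 34*y^2 + 62*y - 24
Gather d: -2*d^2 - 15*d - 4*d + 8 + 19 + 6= -2*d^2 - 19*d + 33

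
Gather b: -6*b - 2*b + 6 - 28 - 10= -8*b - 32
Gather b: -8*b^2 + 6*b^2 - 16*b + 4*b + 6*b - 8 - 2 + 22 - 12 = -2*b^2 - 6*b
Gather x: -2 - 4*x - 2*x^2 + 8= -2*x^2 - 4*x + 6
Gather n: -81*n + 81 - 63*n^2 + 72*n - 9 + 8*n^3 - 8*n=8*n^3 - 63*n^2 - 17*n + 72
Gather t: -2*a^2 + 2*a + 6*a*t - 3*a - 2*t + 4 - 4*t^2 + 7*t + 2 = -2*a^2 - a - 4*t^2 + t*(6*a + 5) + 6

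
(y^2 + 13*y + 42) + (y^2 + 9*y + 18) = 2*y^2 + 22*y + 60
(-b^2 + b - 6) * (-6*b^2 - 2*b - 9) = 6*b^4 - 4*b^3 + 43*b^2 + 3*b + 54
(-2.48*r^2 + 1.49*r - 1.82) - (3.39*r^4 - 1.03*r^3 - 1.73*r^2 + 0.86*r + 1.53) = -3.39*r^4 + 1.03*r^3 - 0.75*r^2 + 0.63*r - 3.35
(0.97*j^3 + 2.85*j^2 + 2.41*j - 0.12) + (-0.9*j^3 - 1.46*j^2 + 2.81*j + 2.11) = 0.07*j^3 + 1.39*j^2 + 5.22*j + 1.99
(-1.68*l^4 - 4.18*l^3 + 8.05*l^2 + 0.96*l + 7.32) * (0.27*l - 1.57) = -0.4536*l^5 + 1.509*l^4 + 8.7361*l^3 - 12.3793*l^2 + 0.4692*l - 11.4924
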